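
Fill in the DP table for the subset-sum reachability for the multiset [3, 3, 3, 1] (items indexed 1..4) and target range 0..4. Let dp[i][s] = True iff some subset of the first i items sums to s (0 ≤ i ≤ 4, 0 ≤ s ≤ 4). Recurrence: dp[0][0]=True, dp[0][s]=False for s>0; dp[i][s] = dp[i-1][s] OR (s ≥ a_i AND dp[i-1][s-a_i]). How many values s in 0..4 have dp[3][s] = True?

i\s   0   1   2   3   4
  0   T   F   F   F   F
  1   T   F   F   T   F
  2   T   F   F   T   F
  3   T   F   F   T   F
  4   T   T   F   T   T

2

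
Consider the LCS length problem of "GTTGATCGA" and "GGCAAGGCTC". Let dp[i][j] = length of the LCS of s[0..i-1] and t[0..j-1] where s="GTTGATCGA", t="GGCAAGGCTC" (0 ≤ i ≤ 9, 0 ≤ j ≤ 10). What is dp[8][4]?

   ''  G  G  C  A  A  G  G  C  T  C
''  0  0  0  0  0  0  0  0  0  0  0
 G  0  1  1  1  1  1  1  1  1  1  1
 T  0  1  1  1  1  1  1  1  1  2  2
 T  0  1  1  1  1  1  1  1  1  2  2
 G  0  1  2  2  2  2  2  2  2  2  2
 A  0  1  2  2  3  3  3  3  3  3  3
 T  0  1  2  2  3  3  3  3  3  4  4
 C  0  1  2  3  3  3  3  3  4  4  5
 G  0  1  2  3  3  3  4  4  4  4  5
 A  0  1  2  3  4  4  4  4  4  4  5

3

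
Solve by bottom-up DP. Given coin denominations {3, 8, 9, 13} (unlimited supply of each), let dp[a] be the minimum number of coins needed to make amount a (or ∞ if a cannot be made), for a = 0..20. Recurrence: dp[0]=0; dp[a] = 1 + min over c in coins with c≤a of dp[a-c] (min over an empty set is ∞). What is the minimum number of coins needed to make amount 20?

 a  0  1  2  3  4  5  6  7  8  9 10 11 12 13 14 15 16 17 18 19 20
dp  0  -  -  1  -  -  2  -  1  1  -  2  2  1  3  3  2  2  2  3  3
(- denotes ∞ / unreachable)

3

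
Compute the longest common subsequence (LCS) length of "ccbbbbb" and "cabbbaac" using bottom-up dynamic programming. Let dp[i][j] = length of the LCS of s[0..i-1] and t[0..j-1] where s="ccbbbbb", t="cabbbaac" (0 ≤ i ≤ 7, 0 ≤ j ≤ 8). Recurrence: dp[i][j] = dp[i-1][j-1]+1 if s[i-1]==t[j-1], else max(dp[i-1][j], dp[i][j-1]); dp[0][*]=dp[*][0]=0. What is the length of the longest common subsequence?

   ''  c  a  b  b  b  a  a  c
''  0  0  0  0  0  0  0  0  0
 c  0  1  1  1  1  1  1  1  1
 c  0  1  1  1  1  1  1  1  2
 b  0  1  1  2  2  2  2  2  2
 b  0  1  1  2  3  3  3  3  3
 b  0  1  1  2  3  4  4  4  4
 b  0  1  1  2  3  4  4  4  4
 b  0  1  1  2  3  4  4  4  4

4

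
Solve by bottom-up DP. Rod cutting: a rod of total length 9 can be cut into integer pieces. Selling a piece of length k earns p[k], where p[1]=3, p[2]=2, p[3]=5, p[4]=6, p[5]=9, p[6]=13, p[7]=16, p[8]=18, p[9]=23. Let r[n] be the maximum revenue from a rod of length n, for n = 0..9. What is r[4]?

12

   n    0    1    2    3    4    5    6    7    8    9
r[n]    0    3    6    9   12   15   18   21   24   27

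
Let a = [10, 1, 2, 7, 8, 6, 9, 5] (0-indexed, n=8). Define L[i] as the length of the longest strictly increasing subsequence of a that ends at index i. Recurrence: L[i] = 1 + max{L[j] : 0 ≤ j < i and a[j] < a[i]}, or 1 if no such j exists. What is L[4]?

4

   i    0    1    2    3    4    5    6    7
a[i]   10    1    2    7    8    6    9    5
L[i]    1    1    2    3    4    3    5    3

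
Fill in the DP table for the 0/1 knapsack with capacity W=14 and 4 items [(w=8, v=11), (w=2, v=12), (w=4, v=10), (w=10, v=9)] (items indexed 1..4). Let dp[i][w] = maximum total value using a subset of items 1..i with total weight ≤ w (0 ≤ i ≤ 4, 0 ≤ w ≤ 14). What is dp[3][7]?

i\w   0   1   2   3   4   5   6   7   8   9  10  11  12  13  14
  0   0   0   0   0   0   0   0   0   0   0   0   0   0   0   0
  1   0   0   0   0   0   0   0   0  11  11  11  11  11  11  11
  2   0   0  12  12  12  12  12  12  12  12  23  23  23  23  23
  3   0   0  12  12  12  12  22  22  22  22  23  23  23  23  33
  4   0   0  12  12  12  12  22  22  22  22  23  23  23  23  33

22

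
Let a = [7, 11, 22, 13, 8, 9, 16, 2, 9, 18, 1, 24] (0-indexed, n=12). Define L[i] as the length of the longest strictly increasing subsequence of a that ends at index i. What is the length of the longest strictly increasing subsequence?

6

   i    0    1    2    3    4    5    6    7    8    9   10   11
a[i]    7   11   22   13    8    9   16    2    9   18    1   24
L[i]    1    2    3    3    2    3    4    1    3    5    1    6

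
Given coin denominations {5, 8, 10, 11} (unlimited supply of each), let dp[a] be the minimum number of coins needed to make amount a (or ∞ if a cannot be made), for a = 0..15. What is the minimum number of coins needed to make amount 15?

2

 a  0  1  2  3  4  5  6  7  8  9 10 11 12 13 14 15
dp  0  -  -  -  -  1  -  -  1  -  1  1  -  2  -  2
(- denotes ∞ / unreachable)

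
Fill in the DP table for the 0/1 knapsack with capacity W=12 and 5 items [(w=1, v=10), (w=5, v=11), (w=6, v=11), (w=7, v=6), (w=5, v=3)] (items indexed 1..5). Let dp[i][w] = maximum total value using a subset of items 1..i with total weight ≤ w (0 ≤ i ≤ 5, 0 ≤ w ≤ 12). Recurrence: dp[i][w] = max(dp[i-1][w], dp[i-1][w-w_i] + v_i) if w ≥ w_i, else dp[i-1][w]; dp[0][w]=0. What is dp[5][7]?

21

i\w   0   1   2   3   4   5   6   7   8   9  10  11  12
  0   0   0   0   0   0   0   0   0   0   0   0   0   0
  1   0  10  10  10  10  10  10  10  10  10  10  10  10
  2   0  10  10  10  10  11  21  21  21  21  21  21  21
  3   0  10  10  10  10  11  21  21  21  21  21  22  32
  4   0  10  10  10  10  11  21  21  21  21  21  22  32
  5   0  10  10  10  10  11  21  21  21  21  21  24  32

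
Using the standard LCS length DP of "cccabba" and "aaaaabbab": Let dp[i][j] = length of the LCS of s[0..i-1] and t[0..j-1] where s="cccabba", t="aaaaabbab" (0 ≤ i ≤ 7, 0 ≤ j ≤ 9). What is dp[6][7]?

   ''  a  a  a  a  a  b  b  a  b
''  0  0  0  0  0  0  0  0  0  0
 c  0  0  0  0  0  0  0  0  0  0
 c  0  0  0  0  0  0  0  0  0  0
 c  0  0  0  0  0  0  0  0  0  0
 a  0  1  1  1  1  1  1  1  1  1
 b  0  1  1  1  1  1  2  2  2  2
 b  0  1  1  1  1  1  2  3  3  3
 a  0  1  2  2  2  2  2  3  4  4

3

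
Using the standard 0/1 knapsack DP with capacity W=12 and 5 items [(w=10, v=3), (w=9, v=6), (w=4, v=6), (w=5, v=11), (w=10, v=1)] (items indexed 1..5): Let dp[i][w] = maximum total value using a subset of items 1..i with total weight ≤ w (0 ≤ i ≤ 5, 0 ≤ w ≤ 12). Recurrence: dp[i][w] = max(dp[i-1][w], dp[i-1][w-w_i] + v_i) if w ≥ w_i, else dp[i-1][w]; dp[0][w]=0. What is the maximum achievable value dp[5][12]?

17

i\w   0   1   2   3   4   5   6   7   8   9  10  11  12
  0   0   0   0   0   0   0   0   0   0   0   0   0   0
  1   0   0   0   0   0   0   0   0   0   0   3   3   3
  2   0   0   0   0   0   0   0   0   0   6   6   6   6
  3   0   0   0   0   6   6   6   6   6   6   6   6   6
  4   0   0   0   0   6  11  11  11  11  17  17  17  17
  5   0   0   0   0   6  11  11  11  11  17  17  17  17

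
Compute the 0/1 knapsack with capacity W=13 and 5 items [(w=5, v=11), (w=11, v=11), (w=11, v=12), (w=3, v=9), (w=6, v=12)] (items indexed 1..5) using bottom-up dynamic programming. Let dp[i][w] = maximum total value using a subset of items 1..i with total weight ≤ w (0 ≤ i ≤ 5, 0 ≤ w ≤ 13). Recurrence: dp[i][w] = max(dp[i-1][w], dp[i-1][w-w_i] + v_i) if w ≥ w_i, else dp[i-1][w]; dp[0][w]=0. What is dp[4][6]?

11

i\w   0   1   2   3   4   5   6   7   8   9  10  11  12  13
  0   0   0   0   0   0   0   0   0   0   0   0   0   0   0
  1   0   0   0   0   0  11  11  11  11  11  11  11  11  11
  2   0   0   0   0   0  11  11  11  11  11  11  11  11  11
  3   0   0   0   0   0  11  11  11  11  11  11  12  12  12
  4   0   0   0   9   9  11  11  11  20  20  20  20  20  20
  5   0   0   0   9   9  11  12  12  20  21  21  23  23  23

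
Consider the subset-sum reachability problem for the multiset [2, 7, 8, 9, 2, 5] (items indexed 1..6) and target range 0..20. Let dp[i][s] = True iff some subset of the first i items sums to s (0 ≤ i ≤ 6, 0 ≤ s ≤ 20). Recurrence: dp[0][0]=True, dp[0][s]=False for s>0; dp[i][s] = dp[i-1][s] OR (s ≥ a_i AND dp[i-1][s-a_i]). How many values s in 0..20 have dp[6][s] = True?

i\s   0   1   2   3   4   5   6   7   8   9  10  11  12  13  14  15  16  17  18  19  20
  0   T   F   F   F   F   F   F   F   F   F   F   F   F   F   F   F   F   F   F   F   F
  1   T   F   T   F   F   F   F   F   F   F   F   F   F   F   F   F   F   F   F   F   F
  2   T   F   T   F   F   F   F   T   F   T   F   F   F   F   F   F   F   F   F   F   F
  3   T   F   T   F   F   F   F   T   T   T   T   F   F   F   F   T   F   T   F   F   F
  4   T   F   T   F   F   F   F   T   T   T   T   T   F   F   F   T   T   T   T   T   F
  5   T   F   T   F   T   F   F   T   T   T   T   T   T   T   F   T   T   T   T   T   T
  6   T   F   T   F   T   T   F   T   T   T   T   T   T   T   T   T   T   T   T   T   T

18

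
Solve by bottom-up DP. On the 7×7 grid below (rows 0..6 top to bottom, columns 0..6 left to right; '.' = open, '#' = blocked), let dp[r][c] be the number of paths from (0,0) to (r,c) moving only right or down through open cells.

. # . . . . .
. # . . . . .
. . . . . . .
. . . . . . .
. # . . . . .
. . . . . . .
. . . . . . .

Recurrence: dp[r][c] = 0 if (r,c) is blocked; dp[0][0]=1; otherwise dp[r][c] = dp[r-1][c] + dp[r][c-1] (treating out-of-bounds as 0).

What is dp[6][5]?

81

r\c   0   1   2   3   4   5   6
  0   1   0   0   0   0   0   0
  1   1   0   0   0   0   0   0
  2   1   1   1   1   1   1   1
  3   1   2   3   4   5   6   7
  4   1   0   3   7  12  18  25
  5   1   1   4  11  23  41  66
  6   1   2   6  17  40  81 147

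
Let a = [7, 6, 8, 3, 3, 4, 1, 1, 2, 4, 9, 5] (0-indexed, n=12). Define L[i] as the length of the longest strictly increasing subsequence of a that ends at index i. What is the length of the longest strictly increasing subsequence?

   i    0    1    2    3    4    5    6    7    8    9   10   11
a[i]    7    6    8    3    3    4    1    1    2    4    9    5
L[i]    1    1    2    1    1    2    1    1    2    3    4    4

4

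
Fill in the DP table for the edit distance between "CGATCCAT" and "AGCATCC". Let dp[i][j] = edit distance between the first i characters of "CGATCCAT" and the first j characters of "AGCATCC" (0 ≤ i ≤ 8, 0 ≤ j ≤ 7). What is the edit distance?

4

   ''  A  G  C  A  T  C  C
''  0  1  2  3  4  5  6  7
 C  1  1  2  2  3  4  5  6
 G  2  2  1  2  3  4  5  6
 A  3  2  2  2  2  3  4  5
 T  4  3  3  3  3  2  3  4
 C  5  4  4  3  4  3  2  3
 C  6  5  5  4  4  4  3  2
 A  7  6  6  5  4  5  4  3
 T  8  7  7  6  5  4  5  4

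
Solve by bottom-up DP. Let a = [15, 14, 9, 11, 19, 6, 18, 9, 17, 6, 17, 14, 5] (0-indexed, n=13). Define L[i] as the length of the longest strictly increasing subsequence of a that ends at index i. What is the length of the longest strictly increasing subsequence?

3

   i    0    1    2    3    4    5    6    7    8    9   10   11   12
a[i]   15   14    9   11   19    6   18    9   17    6   17   14    5
L[i]    1    1    1    2    3    1    3    2    3    1    3    3    1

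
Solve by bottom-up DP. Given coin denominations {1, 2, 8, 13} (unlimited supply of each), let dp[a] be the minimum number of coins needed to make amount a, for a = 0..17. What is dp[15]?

 a  0  1  2  3  4  5  6  7  8  9 10 11 12 13 14 15 16 17
dp  0  1  1  2  2  3  3  4  1  2  2  3  3  1  2  2  2  3

2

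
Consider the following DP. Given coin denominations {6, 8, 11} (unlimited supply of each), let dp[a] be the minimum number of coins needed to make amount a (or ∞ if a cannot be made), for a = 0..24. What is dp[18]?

 a  0  1  2  3  4  5  6  7  8  9 10 11 12 13 14 15 16 17 18 19 20 21 22 23 24
dp  0  -  -  -  -  -  1  -  1  -  -  1  2  -  2  -  2  2  3  2  3  -  2  3  3
(- denotes ∞ / unreachable)

3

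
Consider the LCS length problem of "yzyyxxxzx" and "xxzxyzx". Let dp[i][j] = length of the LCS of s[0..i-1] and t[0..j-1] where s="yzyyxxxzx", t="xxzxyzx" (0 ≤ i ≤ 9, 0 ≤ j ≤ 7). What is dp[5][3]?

   ''  x  x  z  x  y  z  x
''  0  0  0  0  0  0  0  0
 y  0  0  0  0  0  1  1  1
 z  0  0  0  1  1  1  2  2
 y  0  0  0  1  1  2  2  2
 y  0  0  0  1  1  2  2  2
 x  0  1  1  1  2  2  2  3
 x  0  1  2  2  2  2  2  3
 x  0  1  2  2  3  3  3  3
 z  0  1  2  3  3  3  4  4
 x  0  1  2  3  4  4  4  5

1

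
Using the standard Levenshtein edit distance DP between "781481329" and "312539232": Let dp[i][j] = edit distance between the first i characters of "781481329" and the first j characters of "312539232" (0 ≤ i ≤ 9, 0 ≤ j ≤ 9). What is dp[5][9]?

9

   ''  3  1  2  5  3  9  2  3  2
''  0  1  2  3  4  5  6  7  8  9
 7  1  1  2  3  4  5  6  7  8  9
 8  2  2  2  3  4  5  6  7  8  9
 1  3  3  2  3  4  5  6  7  8  9
 4  4  4  3  3  4  5  6  7  8  9
 8  5  5  4  4  4  5  6  7  8  9
 1  6  6  5  5  5  5  6  7  8  9
 3  7  6  6  6  6  5  6  7  7  8
 2  8  7  7  6  7  6  6  6  7  7
 9  9  8  8  7  7  7  6  7  7  8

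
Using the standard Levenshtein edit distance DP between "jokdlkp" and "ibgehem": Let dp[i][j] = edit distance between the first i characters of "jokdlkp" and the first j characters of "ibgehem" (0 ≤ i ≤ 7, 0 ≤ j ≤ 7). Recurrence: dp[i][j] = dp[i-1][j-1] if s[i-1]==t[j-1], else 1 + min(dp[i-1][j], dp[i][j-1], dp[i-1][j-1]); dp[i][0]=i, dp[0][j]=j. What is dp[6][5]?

   ''  i  b  g  e  h  e  m
''  0  1  2  3  4  5  6  7
 j  1  1  2  3  4  5  6  7
 o  2  2  2  3  4  5  6  7
 k  3  3  3  3  4  5  6  7
 d  4  4  4  4  4  5  6  7
 l  5  5  5  5  5  5  6  7
 k  6  6  6  6  6  6  6  7
 p  7  7  7  7  7  7  7  7

6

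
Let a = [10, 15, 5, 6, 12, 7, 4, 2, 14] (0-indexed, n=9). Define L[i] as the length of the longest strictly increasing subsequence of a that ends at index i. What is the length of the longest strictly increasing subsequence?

   i    0    1    2    3    4    5    6    7    8
a[i]   10   15    5    6   12    7    4    2   14
L[i]    1    2    1    2    3    3    1    1    4

4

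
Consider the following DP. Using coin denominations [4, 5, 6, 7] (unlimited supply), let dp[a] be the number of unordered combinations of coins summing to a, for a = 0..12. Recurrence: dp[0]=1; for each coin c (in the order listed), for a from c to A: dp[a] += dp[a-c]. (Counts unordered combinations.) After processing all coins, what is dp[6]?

1

after  coin     0     1     2     3     4     5     6     7     8     9    10    11    12
          4     1     0     0     0     1     0     0     0     1     0     0     0     1
          5     1     0     0     0     1     1     0     0     1     1     1     0     1
          6     1     0     0     0     1     1     1     0     1     1     2     1     2
          7     1     0     0     0     1     1     1     1     1     1     2     2     3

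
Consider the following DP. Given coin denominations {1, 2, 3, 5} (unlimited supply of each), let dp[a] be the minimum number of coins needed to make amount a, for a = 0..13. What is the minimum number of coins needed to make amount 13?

3

 a  0  1  2  3  4  5  6  7  8  9 10 11 12 13
dp  0  1  1  1  2  1  2  2  2  3  2  3  3  3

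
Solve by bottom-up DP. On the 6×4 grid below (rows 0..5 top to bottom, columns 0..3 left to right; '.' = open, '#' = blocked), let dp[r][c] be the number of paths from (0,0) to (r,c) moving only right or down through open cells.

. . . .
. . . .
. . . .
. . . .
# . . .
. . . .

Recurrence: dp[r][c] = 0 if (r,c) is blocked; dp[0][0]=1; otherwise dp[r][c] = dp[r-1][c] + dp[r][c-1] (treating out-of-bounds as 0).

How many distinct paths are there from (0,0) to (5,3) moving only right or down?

r\c   0   1   2   3
  0   1   1   1   1
  1   1   2   3   4
  2   1   3   6  10
  3   1   4  10  20
  4   0   4  14  34
  5   0   4  18  52

52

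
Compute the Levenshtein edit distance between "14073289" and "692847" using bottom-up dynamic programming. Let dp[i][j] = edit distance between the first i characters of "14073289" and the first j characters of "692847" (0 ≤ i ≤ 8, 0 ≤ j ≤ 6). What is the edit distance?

   ''  6  9  2  8  4  7
''  0  1  2  3  4  5  6
 1  1  1  2  3  4  5  6
 4  2  2  2  3  4  4  5
 0  3  3  3  3  4  5  5
 7  4  4  4  4  4  5  5
 3  5  5  5  5  5  5  6
 2  6  6  6  5  6  6  6
 8  7  7  7  6  5  6  7
 9  8  8  7  7  6  6  7

7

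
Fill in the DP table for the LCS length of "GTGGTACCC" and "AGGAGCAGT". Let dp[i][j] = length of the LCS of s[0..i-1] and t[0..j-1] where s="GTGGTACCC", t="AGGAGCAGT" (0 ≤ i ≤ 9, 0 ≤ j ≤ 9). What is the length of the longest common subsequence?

4

   ''  A  G  G  A  G  C  A  G  T
''  0  0  0  0  0  0  0  0  0  0
 G  0  0  1  1  1  1  1  1  1  1
 T  0  0  1  1  1  1  1  1  1  2
 G  0  0  1  2  2  2  2  2  2  2
 G  0  0  1  2  2  3  3  3  3  3
 T  0  0  1  2  2  3  3  3  3  4
 A  0  1  1  2  3  3  3  4  4  4
 C  0  1  1  2  3  3  4  4  4  4
 C  0  1  1  2  3  3  4  4  4  4
 C  0  1  1  2  3  3  4  4  4  4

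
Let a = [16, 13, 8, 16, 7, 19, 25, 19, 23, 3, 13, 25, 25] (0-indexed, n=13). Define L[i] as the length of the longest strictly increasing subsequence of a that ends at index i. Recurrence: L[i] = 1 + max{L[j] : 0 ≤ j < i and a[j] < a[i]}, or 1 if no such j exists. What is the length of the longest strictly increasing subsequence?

   i    0    1    2    3    4    5    6    7    8    9   10   11   12
a[i]   16   13    8   16    7   19   25   19   23    3   13   25   25
L[i]    1    1    1    2    1    3    4    3    4    1    2    5    5

5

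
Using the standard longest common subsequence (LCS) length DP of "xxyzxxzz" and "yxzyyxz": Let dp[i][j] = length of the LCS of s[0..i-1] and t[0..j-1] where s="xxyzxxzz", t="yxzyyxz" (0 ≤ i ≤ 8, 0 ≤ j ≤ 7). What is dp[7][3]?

   ''  y  x  z  y  y  x  z
''  0  0  0  0  0  0  0  0
 x  0  0  1  1  1  1  1  1
 x  0  0  1  1  1  1  2  2
 y  0  1  1  1  2  2  2  2
 z  0  1  1  2  2  2  2  3
 x  0  1  2  2  2  2  3  3
 x  0  1  2  2  2  2  3  3
 z  0  1  2  3  3  3  3  4
 z  0  1  2  3  3  3  3  4

3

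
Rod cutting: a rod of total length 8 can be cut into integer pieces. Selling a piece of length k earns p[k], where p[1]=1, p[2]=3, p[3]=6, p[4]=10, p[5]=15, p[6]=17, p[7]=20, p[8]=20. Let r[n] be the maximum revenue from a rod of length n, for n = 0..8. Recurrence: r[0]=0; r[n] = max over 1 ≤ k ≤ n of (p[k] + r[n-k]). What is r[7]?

   n    0    1    2    3    4    5    6    7    8
r[n]    0    1    3    6   10   15   17   20   21

20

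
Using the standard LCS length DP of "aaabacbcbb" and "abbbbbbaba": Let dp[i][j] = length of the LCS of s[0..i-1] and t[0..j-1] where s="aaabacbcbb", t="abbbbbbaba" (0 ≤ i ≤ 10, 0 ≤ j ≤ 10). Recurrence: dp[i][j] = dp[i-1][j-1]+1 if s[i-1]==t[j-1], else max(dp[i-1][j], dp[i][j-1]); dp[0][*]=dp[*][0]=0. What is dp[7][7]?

   ''  a  b  b  b  b  b  b  a  b  a
''  0  0  0  0  0  0  0  0  0  0  0
 a  0  1  1  1  1  1  1  1  1  1  1
 a  0  1  1  1  1  1  1  1  2  2  2
 a  0  1  1  1  1  1  1  1  2  2  3
 b  0  1  2  2  2  2  2  2  2  3  3
 a  0  1  2  2  2  2  2  2  3  3  4
 c  0  1  2  2  2  2  2  2  3  3  4
 b  0  1  2  3  3  3  3  3  3  4  4
 c  0  1  2  3  3  3  3  3  3  4  4
 b  0  1  2  3  4  4  4  4  4  4  4
 b  0  1  2  3  4  5  5  5  5  5  5

3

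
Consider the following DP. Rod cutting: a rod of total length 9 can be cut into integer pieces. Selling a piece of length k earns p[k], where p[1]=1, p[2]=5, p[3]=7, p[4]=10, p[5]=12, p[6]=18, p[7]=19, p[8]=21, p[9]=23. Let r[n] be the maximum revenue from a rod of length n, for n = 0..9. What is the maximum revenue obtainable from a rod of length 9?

25

   n    0    1    2    3    4    5    6    7    8    9
r[n]    0    1    5    7   10   12   18   19   23   25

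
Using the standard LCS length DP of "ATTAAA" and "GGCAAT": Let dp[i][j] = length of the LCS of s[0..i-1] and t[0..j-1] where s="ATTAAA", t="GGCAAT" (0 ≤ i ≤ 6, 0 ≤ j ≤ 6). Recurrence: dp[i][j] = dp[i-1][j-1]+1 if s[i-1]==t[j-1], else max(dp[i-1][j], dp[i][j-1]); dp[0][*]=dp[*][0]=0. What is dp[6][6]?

   ''  G  G  C  A  A  T
''  0  0  0  0  0  0  0
 A  0  0  0  0  1  1  1
 T  0  0  0  0  1  1  2
 T  0  0  0  0  1  1  2
 A  0  0  0  0  1  2  2
 A  0  0  0  0  1  2  2
 A  0  0  0  0  1  2  2

2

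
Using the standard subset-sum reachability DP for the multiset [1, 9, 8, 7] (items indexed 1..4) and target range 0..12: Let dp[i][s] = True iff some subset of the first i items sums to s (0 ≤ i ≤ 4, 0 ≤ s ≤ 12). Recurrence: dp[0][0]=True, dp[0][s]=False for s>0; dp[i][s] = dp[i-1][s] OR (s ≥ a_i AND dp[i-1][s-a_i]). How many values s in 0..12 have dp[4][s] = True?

i\s   0   1   2   3   4   5   6   7   8   9  10  11  12
  0   T   F   F   F   F   F   F   F   F   F   F   F   F
  1   T   T   F   F   F   F   F   F   F   F   F   F   F
  2   T   T   F   F   F   F   F   F   F   T   T   F   F
  3   T   T   F   F   F   F   F   F   T   T   T   F   F
  4   T   T   F   F   F   F   F   T   T   T   T   F   F

6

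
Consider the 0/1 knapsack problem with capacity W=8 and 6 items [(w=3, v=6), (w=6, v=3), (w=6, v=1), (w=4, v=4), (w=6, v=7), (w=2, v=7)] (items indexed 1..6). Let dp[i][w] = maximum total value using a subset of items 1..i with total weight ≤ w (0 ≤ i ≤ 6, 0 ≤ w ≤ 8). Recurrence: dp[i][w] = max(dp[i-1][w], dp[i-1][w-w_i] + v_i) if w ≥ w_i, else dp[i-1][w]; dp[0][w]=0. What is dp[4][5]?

6

i\w   0   1   2   3   4   5   6   7   8
  0   0   0   0   0   0   0   0   0   0
  1   0   0   0   6   6   6   6   6   6
  2   0   0   0   6   6   6   6   6   6
  3   0   0   0   6   6   6   6   6   6
  4   0   0   0   6   6   6   6  10  10
  5   0   0   0   6   6   6   7  10  10
  6   0   0   7   7   7  13  13  13  14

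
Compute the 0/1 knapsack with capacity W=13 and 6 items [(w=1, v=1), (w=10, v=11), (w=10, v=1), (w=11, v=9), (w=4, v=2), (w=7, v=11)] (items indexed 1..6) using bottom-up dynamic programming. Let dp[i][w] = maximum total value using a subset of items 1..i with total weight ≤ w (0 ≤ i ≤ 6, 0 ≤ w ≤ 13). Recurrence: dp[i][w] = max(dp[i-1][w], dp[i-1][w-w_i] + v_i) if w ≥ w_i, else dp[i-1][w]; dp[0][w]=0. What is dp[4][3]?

i\w   0   1   2   3   4   5   6   7   8   9  10  11  12  13
  0   0   0   0   0   0   0   0   0   0   0   0   0   0   0
  1   0   1   1   1   1   1   1   1   1   1   1   1   1   1
  2   0   1   1   1   1   1   1   1   1   1  11  12  12  12
  3   0   1   1   1   1   1   1   1   1   1  11  12  12  12
  4   0   1   1   1   1   1   1   1   1   1  11  12  12  12
  5   0   1   1   1   2   3   3   3   3   3  11  12  12  12
  6   0   1   1   1   2   3   3  11  12  12  12  13  14  14

1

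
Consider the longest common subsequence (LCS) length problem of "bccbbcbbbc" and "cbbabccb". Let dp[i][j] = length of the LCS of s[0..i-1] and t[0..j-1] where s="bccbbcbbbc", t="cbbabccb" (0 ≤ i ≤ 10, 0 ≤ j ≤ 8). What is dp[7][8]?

5

   ''  c  b  b  a  b  c  c  b
''  0  0  0  0  0  0  0  0  0
 b  0  0  1  1  1  1  1  1  1
 c  0  1  1  1  1  1  2  2  2
 c  0  1  1  1  1  1  2  3  3
 b  0  1  2  2  2  2  2  3  4
 b  0  1  2  3  3  3  3  3  4
 c  0  1  2  3  3  3  4  4  4
 b  0  1  2  3  3  4  4  4  5
 b  0  1  2  3  3  4  4  4  5
 b  0  1  2  3  3  4  4  4  5
 c  0  1  2  3  3  4  5  5  5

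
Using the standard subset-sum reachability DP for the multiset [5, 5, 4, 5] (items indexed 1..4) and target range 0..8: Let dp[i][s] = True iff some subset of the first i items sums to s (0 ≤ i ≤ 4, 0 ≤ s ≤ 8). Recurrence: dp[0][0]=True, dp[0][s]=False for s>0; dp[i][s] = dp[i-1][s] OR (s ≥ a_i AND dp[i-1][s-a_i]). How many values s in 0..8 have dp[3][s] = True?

3

i\s   0   1   2   3   4   5   6   7   8
  0   T   F   F   F   F   F   F   F   F
  1   T   F   F   F   F   T   F   F   F
  2   T   F   F   F   F   T   F   F   F
  3   T   F   F   F   T   T   F   F   F
  4   T   F   F   F   T   T   F   F   F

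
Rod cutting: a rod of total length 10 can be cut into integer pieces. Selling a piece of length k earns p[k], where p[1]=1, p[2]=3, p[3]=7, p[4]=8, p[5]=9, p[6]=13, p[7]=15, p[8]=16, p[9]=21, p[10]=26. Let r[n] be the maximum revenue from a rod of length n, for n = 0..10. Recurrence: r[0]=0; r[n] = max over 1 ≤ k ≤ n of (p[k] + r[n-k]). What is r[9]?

   n    0    1    2    3    4    5    6    7    8    9   10
r[n]    0    1    3    7    8   10   14   15   17   21   26

21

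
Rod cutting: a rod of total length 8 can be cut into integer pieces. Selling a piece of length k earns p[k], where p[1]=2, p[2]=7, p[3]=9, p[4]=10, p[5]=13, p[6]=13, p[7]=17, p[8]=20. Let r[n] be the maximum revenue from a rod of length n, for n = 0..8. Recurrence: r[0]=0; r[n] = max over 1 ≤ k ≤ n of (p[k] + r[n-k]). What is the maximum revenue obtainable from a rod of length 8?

   n    0    1    2    3    4    5    6    7    8
r[n]    0    2    7    9   14   16   21   23   28

28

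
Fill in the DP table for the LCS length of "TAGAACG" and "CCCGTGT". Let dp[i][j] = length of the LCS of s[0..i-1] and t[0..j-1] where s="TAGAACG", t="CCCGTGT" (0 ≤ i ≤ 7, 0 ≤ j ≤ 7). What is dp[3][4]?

   ''  C  C  C  G  T  G  T
''  0  0  0  0  0  0  0  0
 T  0  0  0  0  0  1  1  1
 A  0  0  0  0  0  1  1  1
 G  0  0  0  0  1  1  2  2
 A  0  0  0  0  1  1  2  2
 A  0  0  0  0  1  1  2  2
 C  0  1  1  1  1  1  2  2
 G  0  1  1  1  2  2  2  2

1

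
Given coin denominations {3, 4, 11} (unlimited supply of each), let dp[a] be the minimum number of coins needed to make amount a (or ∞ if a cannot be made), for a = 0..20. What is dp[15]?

 a  0  1  2  3  4  5  6  7  8  9 10 11 12 13 14 15 16 17 18 19 20
dp  0  -  -  1  1  -  2  2  2  3  3  1  3  4  2  2  4  3  3  3  4
(- denotes ∞ / unreachable)

2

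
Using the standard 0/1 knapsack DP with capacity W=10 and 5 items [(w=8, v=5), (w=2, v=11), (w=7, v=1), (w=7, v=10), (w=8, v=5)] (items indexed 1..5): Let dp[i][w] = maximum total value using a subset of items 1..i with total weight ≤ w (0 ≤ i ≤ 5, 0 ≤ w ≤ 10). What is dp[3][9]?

12

i\w   0   1   2   3   4   5   6   7   8   9  10
  0   0   0   0   0   0   0   0   0   0   0   0
  1   0   0   0   0   0   0   0   0   5   5   5
  2   0   0  11  11  11  11  11  11  11  11  16
  3   0   0  11  11  11  11  11  11  11  12  16
  4   0   0  11  11  11  11  11  11  11  21  21
  5   0   0  11  11  11  11  11  11  11  21  21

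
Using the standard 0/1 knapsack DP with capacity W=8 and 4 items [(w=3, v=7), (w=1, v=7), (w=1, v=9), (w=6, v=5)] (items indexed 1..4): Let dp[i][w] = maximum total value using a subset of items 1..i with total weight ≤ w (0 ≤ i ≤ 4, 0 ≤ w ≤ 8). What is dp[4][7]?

i\w   0   1   2   3   4   5   6   7   8
  0   0   0   0   0   0   0   0   0   0
  1   0   0   0   7   7   7   7   7   7
  2   0   7   7   7  14  14  14  14  14
  3   0   9  16  16  16  23  23  23  23
  4   0   9  16  16  16  23  23  23  23

23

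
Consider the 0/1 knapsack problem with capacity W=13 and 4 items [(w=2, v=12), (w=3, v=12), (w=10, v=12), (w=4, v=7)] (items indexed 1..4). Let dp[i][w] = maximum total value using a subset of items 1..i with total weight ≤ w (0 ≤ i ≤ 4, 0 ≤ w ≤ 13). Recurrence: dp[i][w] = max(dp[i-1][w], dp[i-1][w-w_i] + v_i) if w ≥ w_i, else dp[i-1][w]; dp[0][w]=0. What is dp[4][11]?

i\w   0   1   2   3   4   5   6   7   8   9  10  11  12  13
  0   0   0   0   0   0   0   0   0   0   0   0   0   0   0
  1   0   0  12  12  12  12  12  12  12  12  12  12  12  12
  2   0   0  12  12  12  24  24  24  24  24  24  24  24  24
  3   0   0  12  12  12  24  24  24  24  24  24  24  24  24
  4   0   0  12  12  12  24  24  24  24  31  31  31  31  31

31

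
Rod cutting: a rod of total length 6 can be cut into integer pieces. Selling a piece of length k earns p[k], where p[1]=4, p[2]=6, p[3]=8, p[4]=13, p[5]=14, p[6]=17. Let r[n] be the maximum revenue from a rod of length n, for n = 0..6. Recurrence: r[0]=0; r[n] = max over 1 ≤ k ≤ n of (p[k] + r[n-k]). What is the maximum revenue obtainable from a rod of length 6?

   n    0    1    2    3    4    5    6
r[n]    0    4    8   12   16   20   24

24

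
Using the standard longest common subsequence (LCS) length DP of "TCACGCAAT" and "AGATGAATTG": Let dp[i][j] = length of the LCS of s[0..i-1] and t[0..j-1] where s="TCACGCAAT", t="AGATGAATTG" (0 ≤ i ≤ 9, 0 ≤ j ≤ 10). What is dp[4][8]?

2

   ''  A  G  A  T  G  A  A  T  T  G
''  0  0  0  0  0  0  0  0  0  0  0
 T  0  0  0  0  1  1  1  1  1  1  1
 C  0  0  0  0  1  1  1  1  1  1  1
 A  0  1  1  1  1  1  2  2  2  2  2
 C  0  1  1  1  1  1  2  2  2  2  2
 G  0  1  2  2  2  2  2  2  2  2  3
 C  0  1  2  2  2  2  2  2  2  2  3
 A  0  1  2  3  3  3  3  3  3  3  3
 A  0  1  2  3  3  3  4  4  4  4  4
 T  0  1  2  3  4  4  4  4  5  5  5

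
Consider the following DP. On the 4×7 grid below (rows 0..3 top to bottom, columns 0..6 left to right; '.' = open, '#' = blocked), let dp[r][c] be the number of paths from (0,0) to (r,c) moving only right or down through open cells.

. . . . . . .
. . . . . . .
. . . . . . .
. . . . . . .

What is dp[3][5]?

56

r\c   0   1   2   3   4   5   6
  0   1   1   1   1   1   1   1
  1   1   2   3   4   5   6   7
  2   1   3   6  10  15  21  28
  3   1   4  10  20  35  56  84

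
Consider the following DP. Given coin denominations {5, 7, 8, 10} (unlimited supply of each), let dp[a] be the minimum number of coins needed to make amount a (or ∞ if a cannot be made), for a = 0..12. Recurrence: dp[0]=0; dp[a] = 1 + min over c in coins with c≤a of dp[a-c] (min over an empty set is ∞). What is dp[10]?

 a  0  1  2  3  4  5  6  7  8  9 10 11 12
dp  0  -  -  -  -  1  -  1  1  -  1  -  2
(- denotes ∞ / unreachable)

1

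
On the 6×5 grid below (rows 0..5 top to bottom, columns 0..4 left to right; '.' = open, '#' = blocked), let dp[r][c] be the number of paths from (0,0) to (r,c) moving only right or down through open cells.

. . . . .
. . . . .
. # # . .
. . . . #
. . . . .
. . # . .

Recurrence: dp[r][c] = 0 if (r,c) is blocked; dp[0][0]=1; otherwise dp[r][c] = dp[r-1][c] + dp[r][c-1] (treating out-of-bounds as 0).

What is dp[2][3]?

r\c   0   1   2   3   4
  0   1   1   1   1   1
  1   1   2   3   4   5
  2   1   0   0   4   9
  3   1   1   1   5   0
  4   1   2   3   8   8
  5   1   3   0   8  16

4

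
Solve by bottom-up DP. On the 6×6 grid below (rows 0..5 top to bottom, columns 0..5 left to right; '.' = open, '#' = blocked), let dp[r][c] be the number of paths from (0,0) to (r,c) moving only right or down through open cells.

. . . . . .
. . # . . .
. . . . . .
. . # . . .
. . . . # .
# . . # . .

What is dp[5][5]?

r\c   0   1   2   3   4   5
  0   1   1   1   1   1   1
  1   1   2   0   1   2   3
  2   1   3   3   4   6   9
  3   1   4   0   4  10  19
  4   1   5   5   9   0  19
  5   0   5  10   0   0  19

19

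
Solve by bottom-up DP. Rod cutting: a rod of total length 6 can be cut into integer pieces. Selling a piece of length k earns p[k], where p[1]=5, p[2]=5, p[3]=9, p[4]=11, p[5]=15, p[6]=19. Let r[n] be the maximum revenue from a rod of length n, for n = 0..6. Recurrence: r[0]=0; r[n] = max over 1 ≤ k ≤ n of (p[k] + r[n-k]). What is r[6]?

   n    0    1    2    3    4    5    6
r[n]    0    5   10   15   20   25   30

30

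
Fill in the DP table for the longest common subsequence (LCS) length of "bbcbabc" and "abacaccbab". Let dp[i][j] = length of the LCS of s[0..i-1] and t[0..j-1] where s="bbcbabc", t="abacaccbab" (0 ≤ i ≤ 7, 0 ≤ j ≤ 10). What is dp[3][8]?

2

   ''  a  b  a  c  a  c  c  b  a  b
''  0  0  0  0  0  0  0  0  0  0  0
 b  0  0  1  1  1  1  1  1  1  1  1
 b  0  0  1  1  1  1  1  1  2  2  2
 c  0  0  1  1  2  2  2  2  2  2  2
 b  0  0  1  1  2  2  2  2  3  3  3
 a  0  1  1  2  2  3  3  3  3  4  4
 b  0  1  2  2  2  3  3  3  4  4  5
 c  0  1  2  2  3  3  4  4  4  4  5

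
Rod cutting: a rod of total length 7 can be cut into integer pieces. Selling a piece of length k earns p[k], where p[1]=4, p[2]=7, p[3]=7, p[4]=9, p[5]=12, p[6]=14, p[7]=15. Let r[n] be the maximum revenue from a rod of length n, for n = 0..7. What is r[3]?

   n    0    1    2    3    4    5    6    7
r[n]    0    4    8   12   16   20   24   28

12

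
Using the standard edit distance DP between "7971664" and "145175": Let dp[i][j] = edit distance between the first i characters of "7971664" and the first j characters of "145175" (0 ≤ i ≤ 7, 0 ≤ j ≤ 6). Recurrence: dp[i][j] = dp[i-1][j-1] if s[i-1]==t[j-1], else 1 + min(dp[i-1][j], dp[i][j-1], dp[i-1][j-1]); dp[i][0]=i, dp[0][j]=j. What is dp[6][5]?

5

   ''  1  4  5  1  7  5
''  0  1  2  3  4  5  6
 7  1  1  2  3  4  4  5
 9  2  2  2  3  4  5  5
 7  3  3  3  3  4  4  5
 1  4  3  4  4  3  4  5
 6  5  4  4  5  4  4  5
 6  6  5  5  5  5  5  5
 4  7  6  5  6  6  6  6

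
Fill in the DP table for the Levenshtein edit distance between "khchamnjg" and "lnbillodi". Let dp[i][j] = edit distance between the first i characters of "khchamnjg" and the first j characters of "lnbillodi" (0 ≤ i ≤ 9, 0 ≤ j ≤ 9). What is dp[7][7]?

   ''  l  n  b  i  l  l  o  d  i
''  0  1  2  3  4  5  6  7  8  9
 k  1  1  2  3  4  5  6  7  8  9
 h  2  2  2  3  4  5  6  7  8  9
 c  3  3  3  3  4  5  6  7  8  9
 h  4  4  4  4  4  5  6  7  8  9
 a  5  5  5  5  5  5  6  7  8  9
 m  6  6  6  6  6  6  6  7  8  9
 n  7  7  6  7  7  7  7  7  8  9
 j  8  8  7  7  8  8  8  8  8  9
 g  9  9  8  8  8  9  9  9  9  9

7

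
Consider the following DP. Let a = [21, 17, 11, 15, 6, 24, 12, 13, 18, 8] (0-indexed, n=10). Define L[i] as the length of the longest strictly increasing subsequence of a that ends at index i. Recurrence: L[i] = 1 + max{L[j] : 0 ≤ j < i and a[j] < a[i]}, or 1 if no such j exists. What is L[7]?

3

   i    0    1    2    3    4    5    6    7    8    9
a[i]   21   17   11   15    6   24   12   13   18    8
L[i]    1    1    1    2    1    3    2    3    4    2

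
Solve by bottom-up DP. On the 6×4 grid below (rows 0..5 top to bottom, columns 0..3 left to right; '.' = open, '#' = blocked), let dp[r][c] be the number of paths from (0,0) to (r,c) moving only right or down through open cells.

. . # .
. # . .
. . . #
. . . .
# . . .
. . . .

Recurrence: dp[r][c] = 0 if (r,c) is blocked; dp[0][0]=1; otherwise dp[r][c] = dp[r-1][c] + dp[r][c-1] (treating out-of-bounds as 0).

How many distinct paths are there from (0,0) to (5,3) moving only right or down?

r\c   0   1   2   3
  0   1   1   0   0
  1   1   0   0   0
  2   1   1   1   0
  3   1   2   3   3
  4   0   2   5   8
  5   0   2   7  15

15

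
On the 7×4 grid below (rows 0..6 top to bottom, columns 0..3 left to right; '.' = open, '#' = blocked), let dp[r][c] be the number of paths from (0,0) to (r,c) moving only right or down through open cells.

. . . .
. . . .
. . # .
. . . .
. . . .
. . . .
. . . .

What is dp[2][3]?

4

r\c   0   1   2   3
  0   1   1   1   1
  1   1   2   3   4
  2   1   3   0   4
  3   1   4   4   8
  4   1   5   9  17
  5   1   6  15  32
  6   1   7  22  54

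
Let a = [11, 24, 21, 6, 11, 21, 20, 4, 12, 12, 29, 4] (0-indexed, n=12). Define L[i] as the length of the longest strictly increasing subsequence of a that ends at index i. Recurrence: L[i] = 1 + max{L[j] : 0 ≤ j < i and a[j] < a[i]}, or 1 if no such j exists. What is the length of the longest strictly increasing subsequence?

4

   i    0    1    2    3    4    5    6    7    8    9   10   11
a[i]   11   24   21    6   11   21   20    4   12   12   29    4
L[i]    1    2    2    1    2    3    3    1    3    3    4    1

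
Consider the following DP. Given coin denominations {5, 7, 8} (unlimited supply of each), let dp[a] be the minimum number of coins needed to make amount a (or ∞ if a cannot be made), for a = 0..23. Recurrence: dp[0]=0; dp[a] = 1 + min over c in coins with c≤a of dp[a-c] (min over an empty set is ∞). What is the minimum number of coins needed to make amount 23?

 a  0  1  2  3  4  5  6  7  8  9 10 11 12 13 14 15 16 17 18 19 20 21 22 23
dp  0  -  -  -  -  1  -  1  1  -  2  -  2  2  2  2  2  3  3  3  3  3  3  3
(- denotes ∞ / unreachable)

3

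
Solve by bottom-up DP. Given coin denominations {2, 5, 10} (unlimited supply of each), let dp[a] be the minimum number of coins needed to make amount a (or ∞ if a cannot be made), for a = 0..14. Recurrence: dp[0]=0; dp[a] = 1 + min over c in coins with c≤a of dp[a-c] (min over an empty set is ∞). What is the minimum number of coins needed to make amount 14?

3

 a  0  1  2  3  4  5  6  7  8  9 10 11 12 13 14
dp  0  -  1  -  2  1  3  2  4  3  1  4  2  5  3
(- denotes ∞ / unreachable)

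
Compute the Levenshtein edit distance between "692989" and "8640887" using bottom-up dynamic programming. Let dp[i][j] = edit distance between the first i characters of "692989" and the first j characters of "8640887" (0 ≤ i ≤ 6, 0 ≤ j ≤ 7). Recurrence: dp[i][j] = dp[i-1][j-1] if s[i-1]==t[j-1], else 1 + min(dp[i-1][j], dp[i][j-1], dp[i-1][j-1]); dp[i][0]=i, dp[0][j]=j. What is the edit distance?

5

   ''  8  6  4  0  8  8  7
''  0  1  2  3  4  5  6  7
 6  1  1  1  2  3  4  5  6
 9  2  2  2  2  3  4  5  6
 2  3  3  3  3  3  4  5  6
 9  4  4  4  4  4  4  5  6
 8  5  4  5  5  5  4  4  5
 9  6  5  5  6  6  5  5  5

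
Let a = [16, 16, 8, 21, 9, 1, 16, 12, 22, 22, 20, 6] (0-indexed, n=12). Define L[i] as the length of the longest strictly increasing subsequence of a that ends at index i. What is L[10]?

4

   i    0    1    2    3    4    5    6    7    8    9   10   11
a[i]   16   16    8   21    9    1   16   12   22   22   20    6
L[i]    1    1    1    2    2    1    3    3    4    4    4    2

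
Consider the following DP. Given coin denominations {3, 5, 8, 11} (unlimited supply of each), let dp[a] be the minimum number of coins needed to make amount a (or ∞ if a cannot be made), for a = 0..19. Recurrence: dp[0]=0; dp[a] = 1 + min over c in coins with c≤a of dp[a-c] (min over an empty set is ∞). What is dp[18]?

3

 a  0  1  2  3  4  5  6  7  8  9 10 11 12 13 14 15 16 17 18 19
dp  0  -  -  1  -  1  2  -  1  3  2  1  4  2  2  3  2  3  3  2
(- denotes ∞ / unreachable)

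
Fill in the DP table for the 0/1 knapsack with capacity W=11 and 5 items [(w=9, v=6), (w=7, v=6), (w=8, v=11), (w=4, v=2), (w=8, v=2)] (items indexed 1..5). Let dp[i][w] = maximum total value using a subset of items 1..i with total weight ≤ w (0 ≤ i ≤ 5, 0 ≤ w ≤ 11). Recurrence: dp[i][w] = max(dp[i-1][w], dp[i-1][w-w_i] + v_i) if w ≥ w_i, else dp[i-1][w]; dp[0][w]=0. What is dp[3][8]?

i\w   0   1   2   3   4   5   6   7   8   9  10  11
  0   0   0   0   0   0   0   0   0   0   0   0   0
  1   0   0   0   0   0   0   0   0   0   6   6   6
  2   0   0   0   0   0   0   0   6   6   6   6   6
  3   0   0   0   0   0   0   0   6  11  11  11  11
  4   0   0   0   0   2   2   2   6  11  11  11  11
  5   0   0   0   0   2   2   2   6  11  11  11  11

11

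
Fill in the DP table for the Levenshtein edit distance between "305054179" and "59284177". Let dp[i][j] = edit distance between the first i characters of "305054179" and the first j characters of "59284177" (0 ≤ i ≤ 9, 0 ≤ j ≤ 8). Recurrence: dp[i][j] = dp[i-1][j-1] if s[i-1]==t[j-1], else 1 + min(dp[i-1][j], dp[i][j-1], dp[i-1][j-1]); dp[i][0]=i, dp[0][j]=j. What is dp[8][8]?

6

   ''  5  9  2  8  4  1  7  7
''  0  1  2  3  4  5  6  7  8
 3  1  1  2  3  4  5  6  7  8
 0  2  2  2  3  4  5  6  7  8
 5  3  2  3  3  4  5  6  7  8
 0  4  3  3  4  4  5  6  7  8
 5  5  4  4  4  5  5  6  7  8
 4  6  5  5  5  5  5  6  7  8
 1  7  6  6  6  6  6  5  6  7
 7  8  7  7  7  7  7  6  5  6
 9  9  8  7  8  8  8  7  6  6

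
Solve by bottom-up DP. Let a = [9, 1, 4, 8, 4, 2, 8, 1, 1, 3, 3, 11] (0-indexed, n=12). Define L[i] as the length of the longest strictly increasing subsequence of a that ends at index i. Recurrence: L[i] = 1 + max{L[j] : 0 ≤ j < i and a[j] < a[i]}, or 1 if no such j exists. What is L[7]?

1

   i    0    1    2    3    4    5    6    7    8    9   10   11
a[i]    9    1    4    8    4    2    8    1    1    3    3   11
L[i]    1    1    2    3    2    2    3    1    1    3    3    4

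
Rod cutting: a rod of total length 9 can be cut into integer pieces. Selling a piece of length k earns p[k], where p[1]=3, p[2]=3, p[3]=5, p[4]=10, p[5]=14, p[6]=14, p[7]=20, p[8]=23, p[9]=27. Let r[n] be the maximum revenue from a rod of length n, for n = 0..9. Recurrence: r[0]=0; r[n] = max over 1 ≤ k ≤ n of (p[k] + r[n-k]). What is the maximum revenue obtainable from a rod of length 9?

27

   n    0    1    2    3    4    5    6    7    8    9
r[n]    0    3    6    9   12   15   18   21   24   27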